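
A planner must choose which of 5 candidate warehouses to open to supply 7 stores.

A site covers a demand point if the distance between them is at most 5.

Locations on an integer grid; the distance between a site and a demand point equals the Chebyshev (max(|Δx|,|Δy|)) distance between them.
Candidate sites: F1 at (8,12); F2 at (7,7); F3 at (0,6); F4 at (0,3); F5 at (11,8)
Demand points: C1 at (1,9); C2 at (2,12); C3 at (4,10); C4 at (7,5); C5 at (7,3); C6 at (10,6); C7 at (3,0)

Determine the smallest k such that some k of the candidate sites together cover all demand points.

3

Coverage sets (demand points within 5 of each site):
  F1: {C3}
  F2: {C2, C3, C4, C5, C6}
  F3: {C1, C3}
  F4: {C7}
  F5: {C4, C5, C6}
No 2 sites suffice: every size-2 union leaves at least one demand point uncovered.
But {F2, F3, F4} covers everything, so the minimum is 3.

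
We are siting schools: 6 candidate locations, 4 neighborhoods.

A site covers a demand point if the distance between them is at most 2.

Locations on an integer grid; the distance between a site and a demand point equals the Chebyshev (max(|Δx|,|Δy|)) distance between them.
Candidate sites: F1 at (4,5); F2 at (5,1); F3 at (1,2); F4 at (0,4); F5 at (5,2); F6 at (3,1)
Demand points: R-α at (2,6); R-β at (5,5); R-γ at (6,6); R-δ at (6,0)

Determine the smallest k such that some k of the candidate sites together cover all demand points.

Coverage sets (demand points within 2 of each site):
  F1: {R-α, R-β, R-γ}
  F2: {R-δ}
  F3: {}
  F4: {R-α}
  F5: {R-δ}
  F6: {}
No single site covers all 4 demand points.
But {F1, F2} covers everything, so the minimum is 2.

2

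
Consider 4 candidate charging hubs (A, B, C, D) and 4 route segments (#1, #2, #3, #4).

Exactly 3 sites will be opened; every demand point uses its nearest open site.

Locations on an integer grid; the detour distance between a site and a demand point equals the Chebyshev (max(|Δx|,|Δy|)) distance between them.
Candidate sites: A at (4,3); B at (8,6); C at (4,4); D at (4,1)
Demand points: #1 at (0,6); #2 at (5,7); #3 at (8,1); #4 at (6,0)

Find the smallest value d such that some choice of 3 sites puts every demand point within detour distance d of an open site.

4

Open {A, B, C}.
  Farthest demand point is #1 at detour distance 4 (to A); all others are ≤ 4.
With {A, B, D} the worst case is 4.
With {A, C, D} the worst case is 4.
No size-3 selection achieves below 4.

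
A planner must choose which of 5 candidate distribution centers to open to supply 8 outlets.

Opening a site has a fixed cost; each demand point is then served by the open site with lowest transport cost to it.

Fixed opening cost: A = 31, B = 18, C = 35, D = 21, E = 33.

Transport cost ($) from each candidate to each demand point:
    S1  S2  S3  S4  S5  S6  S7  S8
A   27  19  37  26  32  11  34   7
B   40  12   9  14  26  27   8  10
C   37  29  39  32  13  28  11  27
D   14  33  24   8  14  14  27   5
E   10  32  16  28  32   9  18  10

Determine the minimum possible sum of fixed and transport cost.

123

Open {B, D}: assign each demand point to its cheapest open site.
  S1→D 14, S2→B 12, S3→B 9, S4→D 8, S5→D 14, S6→D 14, S7→B 8, S8→D 5
  transport cost 84, fixed 39 → total 123.
Compare {B, D, E}: transport cost 75 + fixed 72 = 147.
Compare {B, E}: transport cost 98 + fixed 51 = 149.
Compare {A, B, D}: transport cost 81 + fixed 70 = 151.
All other subsets cost ≥ 147. Minimum total cost: 123.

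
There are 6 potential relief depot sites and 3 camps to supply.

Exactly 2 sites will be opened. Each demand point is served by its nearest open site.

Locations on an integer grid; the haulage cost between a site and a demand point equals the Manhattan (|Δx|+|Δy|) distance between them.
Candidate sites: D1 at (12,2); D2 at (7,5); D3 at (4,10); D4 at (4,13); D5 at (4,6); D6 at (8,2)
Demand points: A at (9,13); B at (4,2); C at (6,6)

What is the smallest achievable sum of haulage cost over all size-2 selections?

11

Open {D4, D5}.
  A→D4 5, B→D5 4, C→D5 2  ⇒ total 11.
Compare {D2, D4}: total 13.
Compare {D3, D5}: total 14.
No size-2 selection does better; minimum is 11.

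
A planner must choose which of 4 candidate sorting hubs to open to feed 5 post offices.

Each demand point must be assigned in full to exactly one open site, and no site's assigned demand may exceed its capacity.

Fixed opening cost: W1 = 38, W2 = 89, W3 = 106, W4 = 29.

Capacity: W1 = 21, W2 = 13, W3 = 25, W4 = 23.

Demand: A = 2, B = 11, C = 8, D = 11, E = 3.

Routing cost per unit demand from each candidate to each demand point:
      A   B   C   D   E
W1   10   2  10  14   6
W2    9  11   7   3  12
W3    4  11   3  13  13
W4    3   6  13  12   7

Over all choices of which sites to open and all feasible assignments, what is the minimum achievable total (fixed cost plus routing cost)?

Open {W1, W2, W4}; cheapest assignment that respects the capacities:
  W1 (cap 21, load 19): B, C — cost 11×2 + 8×10 = 102
  W2 (cap 13, load 11): D — cost 11×3 = 33
  W4 (cap 23, load 5): A, E — cost 2×3 + 3×7 = 27
  Shipping 162, fixed 156 → total 318.
  Any other capacity-feasible assignment to {W1, W2, W4} ships for at least 162.
Compare {W1, W4}: its best feasible assignment gives total 328.
Compare {W1, W2, W3}: its best feasible assignment gives total 338.
Every other set of open sites that can feasibly serve all demand totals ≥ 328 even under its best assignment. Minimum: 318.

318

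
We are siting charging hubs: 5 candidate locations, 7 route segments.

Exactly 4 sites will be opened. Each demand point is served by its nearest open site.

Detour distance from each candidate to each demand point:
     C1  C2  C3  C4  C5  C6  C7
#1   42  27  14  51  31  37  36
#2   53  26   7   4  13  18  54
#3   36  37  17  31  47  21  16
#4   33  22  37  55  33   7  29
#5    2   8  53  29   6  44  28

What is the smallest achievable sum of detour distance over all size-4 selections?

Open {#2, #3, #4, #5}.
  C1→#5 2, C2→#5 8, C3→#2 7, C4→#2 4, C5→#5 6, C6→#4 7, C7→#3 16  ⇒ total 50.
Compare {#1, #2, #3, #5}: total 61.
Compare {#1, #2, #4, #5}: total 62.
No size-4 selection does better; minimum is 50.

50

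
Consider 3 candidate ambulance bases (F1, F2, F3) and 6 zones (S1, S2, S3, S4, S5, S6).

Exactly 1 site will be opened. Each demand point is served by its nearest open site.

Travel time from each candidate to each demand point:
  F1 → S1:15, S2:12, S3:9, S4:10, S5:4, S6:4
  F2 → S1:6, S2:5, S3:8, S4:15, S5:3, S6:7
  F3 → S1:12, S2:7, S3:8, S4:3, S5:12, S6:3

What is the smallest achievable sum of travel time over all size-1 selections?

44

Open {F2}.
  S1→F2 6, S2→F2 5, S3→F2 8, S4→F2 15, S5→F2 3, S6→F2 7  ⇒ total 44.
Compare {F3}: total 45.
Compare {F1}: total 54.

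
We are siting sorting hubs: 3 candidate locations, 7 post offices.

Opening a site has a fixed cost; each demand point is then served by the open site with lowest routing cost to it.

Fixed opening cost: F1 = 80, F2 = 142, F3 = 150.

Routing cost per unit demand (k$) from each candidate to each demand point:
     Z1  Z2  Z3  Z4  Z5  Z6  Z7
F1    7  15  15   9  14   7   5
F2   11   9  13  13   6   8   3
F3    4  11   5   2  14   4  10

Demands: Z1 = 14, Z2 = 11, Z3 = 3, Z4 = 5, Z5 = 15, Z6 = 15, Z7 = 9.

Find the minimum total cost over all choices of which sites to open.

649

Open {F2, F3}: assign each demand point to its cheapest open site.
  Z1→F3 14×4=56, Z2→F2 11×9=99, Z3→F3 3×5=15, Z4→F3 5×2=10, Z5→F2 15×6=90, Z6→F3 15×4=60, Z7→F2 9×3=27
  routing cost 357, fixed 292 → total 649.
Compare {F3}: routing cost 562 + fixed 150 = 712.
Compare {F1, F2}: routing cost 503 + fixed 222 = 725.
Compare {F1, F2, F3}: routing cost 357 + fixed 372 = 729.
All other subsets cost ≥ 712. Minimum total cost: 649.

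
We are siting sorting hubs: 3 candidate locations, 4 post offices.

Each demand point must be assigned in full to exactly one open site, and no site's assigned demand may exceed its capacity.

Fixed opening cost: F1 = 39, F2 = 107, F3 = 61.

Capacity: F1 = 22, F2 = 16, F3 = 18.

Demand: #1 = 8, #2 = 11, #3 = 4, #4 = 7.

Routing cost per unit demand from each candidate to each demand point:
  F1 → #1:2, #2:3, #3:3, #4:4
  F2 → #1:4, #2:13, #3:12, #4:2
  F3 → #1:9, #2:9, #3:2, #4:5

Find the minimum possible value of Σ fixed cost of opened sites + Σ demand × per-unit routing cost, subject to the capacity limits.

Open {F1, F3}; cheapest assignment that respects the capacities:
  F1 (cap 22, load 19): #1, #2 — cost 8×2 + 11×3 = 49
  F3 (cap 18, load 11): #3, #4 — cost 4×2 + 7×5 = 43
  Shipping 92, fixed 100 → total 192.
  Any other capacity-feasible assignment to {F1, F3} ships for at least 92.
Compare {F1, F2}: its best feasible assignment gives total 237.
Compare {F1, F2, F3}: its best feasible assignment gives total 278.
Every other set of open sites that can feasibly serve all demand totals ≥ 237 even under its best assignment. Minimum: 192.

192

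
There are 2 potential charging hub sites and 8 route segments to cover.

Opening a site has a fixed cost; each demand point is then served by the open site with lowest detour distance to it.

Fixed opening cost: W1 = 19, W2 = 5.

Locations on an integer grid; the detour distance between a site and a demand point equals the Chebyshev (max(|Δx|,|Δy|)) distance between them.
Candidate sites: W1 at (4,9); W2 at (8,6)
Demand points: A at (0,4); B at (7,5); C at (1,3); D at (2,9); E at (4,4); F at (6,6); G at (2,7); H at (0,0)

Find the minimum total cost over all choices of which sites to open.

47

Open {W2}: assign each demand point to its cheapest open site.
  A→W2 8, B→W2 1, C→W2 7, D→W2 6, E→W2 4, F→W2 2, G→W2 6, H→W2 8
  detour distance 42, fixed 5 → total 47.
Compare {W1, W2}: detour distance 30 + fixed 24 = 54.
Compare {W1}: detour distance 36 + fixed 19 = 55.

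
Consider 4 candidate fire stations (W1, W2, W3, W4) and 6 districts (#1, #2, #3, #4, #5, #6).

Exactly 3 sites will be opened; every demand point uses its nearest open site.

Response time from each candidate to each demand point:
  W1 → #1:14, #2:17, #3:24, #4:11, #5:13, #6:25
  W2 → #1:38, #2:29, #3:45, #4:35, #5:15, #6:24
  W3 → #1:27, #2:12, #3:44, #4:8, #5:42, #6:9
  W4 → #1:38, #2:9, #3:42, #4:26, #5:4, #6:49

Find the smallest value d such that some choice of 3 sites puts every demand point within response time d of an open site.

Open {W1, W2, W3}.
  Farthest demand point is #3 at response time 24 (to W1); all others are ≤ 24.
With {W1, W2, W4} the worst case is 24.
With {W1, W3, W4} the worst case is 24.
No size-3 selection achieves below 24.

24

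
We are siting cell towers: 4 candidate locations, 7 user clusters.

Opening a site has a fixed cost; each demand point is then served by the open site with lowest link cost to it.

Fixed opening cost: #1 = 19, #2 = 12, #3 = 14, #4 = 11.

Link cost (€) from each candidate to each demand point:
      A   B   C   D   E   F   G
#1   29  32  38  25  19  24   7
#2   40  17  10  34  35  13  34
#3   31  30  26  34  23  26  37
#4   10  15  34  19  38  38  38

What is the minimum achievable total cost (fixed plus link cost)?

135

Open {#1, #2, #4}: assign each demand point to its cheapest open site.
  A→#4 10, B→#4 15, C→#2 10, D→#4 19, E→#1 19, F→#2 13, G→#1 7
  link cost 93, fixed 42 → total 135.
Compare {#1, #2, #3, #4}: link cost 93 + fixed 56 = 149.
Compare {#1, #2}: link cost 120 + fixed 31 = 151.
Compare {#1, #4}: link cost 128 + fixed 30 = 158.
All other subsets cost ≥ 149. Minimum total cost: 135.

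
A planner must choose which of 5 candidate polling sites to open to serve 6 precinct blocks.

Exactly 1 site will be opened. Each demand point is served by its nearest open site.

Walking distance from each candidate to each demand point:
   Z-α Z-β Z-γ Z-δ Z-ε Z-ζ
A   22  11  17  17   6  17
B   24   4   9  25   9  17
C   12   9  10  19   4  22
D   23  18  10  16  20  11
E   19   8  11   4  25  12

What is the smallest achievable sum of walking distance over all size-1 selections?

Open {C}.
  Z-α→C 12, Z-β→C 9, Z-γ→C 10, Z-δ→C 19, Z-ε→C 4, Z-ζ→C 22  ⇒ total 76.
Compare {E}: total 79.
Compare {B}: total 88.
No size-1 selection does better; minimum is 76.

76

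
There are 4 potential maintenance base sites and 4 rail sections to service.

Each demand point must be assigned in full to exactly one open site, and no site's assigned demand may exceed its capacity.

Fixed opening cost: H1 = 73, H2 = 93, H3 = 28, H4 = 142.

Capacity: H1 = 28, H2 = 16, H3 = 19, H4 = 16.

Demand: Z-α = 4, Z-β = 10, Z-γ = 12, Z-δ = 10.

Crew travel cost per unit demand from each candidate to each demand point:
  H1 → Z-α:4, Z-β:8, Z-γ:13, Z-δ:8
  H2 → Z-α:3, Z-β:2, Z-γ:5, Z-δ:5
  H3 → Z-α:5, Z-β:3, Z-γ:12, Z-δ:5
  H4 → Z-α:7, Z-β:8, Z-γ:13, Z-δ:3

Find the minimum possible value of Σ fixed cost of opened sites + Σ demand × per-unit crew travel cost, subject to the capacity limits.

376

Open {H1, H2, H3}; cheapest assignment that respects the capacities:
  H1 (cap 28, load 10): Z-δ — cost 10×8 = 80
  H2 (cap 16, load 16): Z-α, Z-γ — cost 4×3 + 12×5 = 72
  H3 (cap 19, load 10): Z-β — cost 10×3 = 30
  Shipping 182, fixed 194 → total 376.
  Any other capacity-feasible assignment to {H1, H2, H3} ships for at least 182.
Compare {H1, H3}: its best feasible assignment gives total 383.
Compare {H2, H3, H4}: its best feasible assignment gives total 395.
Every other set of open sites that can feasibly serve all demand totals ≥ 383 even under its best assignment. Minimum: 376.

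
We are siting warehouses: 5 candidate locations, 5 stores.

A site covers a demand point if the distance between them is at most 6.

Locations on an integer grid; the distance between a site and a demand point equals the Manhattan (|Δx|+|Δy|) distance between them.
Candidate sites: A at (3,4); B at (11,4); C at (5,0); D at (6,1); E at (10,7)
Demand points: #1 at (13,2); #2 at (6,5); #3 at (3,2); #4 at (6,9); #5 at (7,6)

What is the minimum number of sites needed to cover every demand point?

3

Coverage sets (demand points within 6 of each site):
  A: {#2, #3, #5}
  B: {#1, #2, #5}
  C: {#2, #3}
  D: {#2, #3, #5}
  E: {#2, #4, #5}
No 2 sites suffice: every size-2 union leaves at least one demand point uncovered.
But {A, B, E} covers everything, so the minimum is 3.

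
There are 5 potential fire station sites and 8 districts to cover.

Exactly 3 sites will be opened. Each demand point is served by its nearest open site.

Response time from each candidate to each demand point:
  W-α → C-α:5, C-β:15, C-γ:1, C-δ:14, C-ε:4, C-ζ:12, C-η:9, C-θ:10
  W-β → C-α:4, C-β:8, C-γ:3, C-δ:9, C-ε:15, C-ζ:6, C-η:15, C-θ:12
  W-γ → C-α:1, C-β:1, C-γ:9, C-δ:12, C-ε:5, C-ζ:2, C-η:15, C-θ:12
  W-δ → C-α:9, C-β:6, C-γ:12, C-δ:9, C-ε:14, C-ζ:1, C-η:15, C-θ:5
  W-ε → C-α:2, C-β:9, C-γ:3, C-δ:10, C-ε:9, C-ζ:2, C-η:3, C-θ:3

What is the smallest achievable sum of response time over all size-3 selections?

Open {W-α, W-γ, W-ε}.
  C-α→W-γ 1, C-β→W-γ 1, C-γ→W-α 1, C-δ→W-ε 10, C-ε→W-α 4, C-ζ→W-γ 2, C-η→W-ε 3, C-θ→W-ε 3  ⇒ total 25.
Compare {W-γ, W-δ, W-ε}: total 26.
Compare {W-β, W-γ, W-ε}: total 27.
No size-3 selection does better; minimum is 25.

25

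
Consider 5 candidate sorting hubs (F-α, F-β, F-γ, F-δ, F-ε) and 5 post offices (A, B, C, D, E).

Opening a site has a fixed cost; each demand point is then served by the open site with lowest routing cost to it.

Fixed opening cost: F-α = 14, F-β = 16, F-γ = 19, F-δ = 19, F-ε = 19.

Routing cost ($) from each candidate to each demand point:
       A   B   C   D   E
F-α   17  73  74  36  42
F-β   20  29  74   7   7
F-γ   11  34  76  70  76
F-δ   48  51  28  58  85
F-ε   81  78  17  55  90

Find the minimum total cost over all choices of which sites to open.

115

Open {F-β, F-ε}: assign each demand point to its cheapest open site.
  A→F-β 20, B→F-β 29, C→F-ε 17, D→F-β 7, E→F-β 7
  routing cost 80, fixed 35 → total 115.
Compare {F-β, F-γ, F-ε}: routing cost 71 + fixed 54 = 125.
Compare {F-β, F-δ}: routing cost 91 + fixed 35 = 126.
Compare {F-α, F-β, F-ε}: routing cost 77 + fixed 49 = 126.
All other subsets cost ≥ 125. Minimum total cost: 115.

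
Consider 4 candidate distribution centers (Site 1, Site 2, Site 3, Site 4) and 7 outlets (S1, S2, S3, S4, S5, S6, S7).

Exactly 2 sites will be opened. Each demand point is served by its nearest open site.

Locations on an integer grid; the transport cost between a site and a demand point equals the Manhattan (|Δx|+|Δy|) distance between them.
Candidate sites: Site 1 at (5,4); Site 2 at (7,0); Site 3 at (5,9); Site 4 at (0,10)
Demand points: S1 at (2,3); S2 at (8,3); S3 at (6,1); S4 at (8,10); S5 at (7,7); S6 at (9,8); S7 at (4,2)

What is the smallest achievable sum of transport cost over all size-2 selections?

Open {Site 1, Site 3}.
  S1→Site 1 4, S2→Site 1 4, S3→Site 1 4, S4→Site 3 4, S5→Site 3 4, S6→Site 3 5, S7→Site 1 3  ⇒ total 28.
Compare {Site 2, Site 3}: total 32.
Compare {Site 1, Site 2}: total 35.
No size-2 selection does better; minimum is 28.

28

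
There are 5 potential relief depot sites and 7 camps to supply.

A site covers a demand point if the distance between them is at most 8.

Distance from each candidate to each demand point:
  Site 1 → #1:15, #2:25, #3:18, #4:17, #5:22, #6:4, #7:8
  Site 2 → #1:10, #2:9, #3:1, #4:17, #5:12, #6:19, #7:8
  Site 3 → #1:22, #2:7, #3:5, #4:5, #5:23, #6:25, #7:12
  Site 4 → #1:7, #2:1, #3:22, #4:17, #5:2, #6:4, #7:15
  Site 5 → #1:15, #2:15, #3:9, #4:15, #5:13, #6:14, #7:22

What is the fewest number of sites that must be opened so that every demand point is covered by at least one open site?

Coverage sets (demand points within 8 of each site):
  Site 1: {#6, #7}
  Site 2: {#3, #7}
  Site 3: {#2, #3, #4}
  Site 4: {#1, #2, #5, #6}
  Site 5: {}
No 2 sites suffice: every size-2 union leaves at least one demand point uncovered.
But {Site 1, Site 3, Site 4} covers everything, so the minimum is 3.

3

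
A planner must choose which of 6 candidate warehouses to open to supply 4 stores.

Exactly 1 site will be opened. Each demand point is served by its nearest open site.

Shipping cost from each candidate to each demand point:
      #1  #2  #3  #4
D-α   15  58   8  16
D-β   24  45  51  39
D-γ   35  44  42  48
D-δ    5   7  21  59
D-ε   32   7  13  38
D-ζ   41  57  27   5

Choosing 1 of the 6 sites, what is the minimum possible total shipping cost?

Open {D-ε}.
  #1→D-ε 32, #2→D-ε 7, #3→D-ε 13, #4→D-ε 38  ⇒ total 90.
Compare {D-δ}: total 92.
Compare {D-α}: total 97.
No size-1 selection does better; minimum is 90.

90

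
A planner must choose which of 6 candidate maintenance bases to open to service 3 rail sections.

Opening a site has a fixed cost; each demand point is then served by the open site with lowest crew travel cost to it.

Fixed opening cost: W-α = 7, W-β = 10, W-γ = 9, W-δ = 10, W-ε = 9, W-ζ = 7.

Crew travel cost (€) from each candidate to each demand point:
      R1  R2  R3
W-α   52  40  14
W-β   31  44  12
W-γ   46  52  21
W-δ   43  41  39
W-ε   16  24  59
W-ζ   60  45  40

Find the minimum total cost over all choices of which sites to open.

Open {W-α, W-ε}: assign each demand point to its cheapest open site.
  R1→W-ε 16, R2→W-ε 24, R3→W-α 14
  crew travel cost 54, fixed 16 → total 70.
Compare {W-β, W-ε}: crew travel cost 52 + fixed 19 = 71.
Compare {W-α, W-ε, W-ζ}: crew travel cost 54 + fixed 23 = 77.
Compare {W-α, W-β, W-ε}: crew travel cost 52 + fixed 26 = 78.
All other subsets cost ≥ 71. Minimum total cost: 70.

70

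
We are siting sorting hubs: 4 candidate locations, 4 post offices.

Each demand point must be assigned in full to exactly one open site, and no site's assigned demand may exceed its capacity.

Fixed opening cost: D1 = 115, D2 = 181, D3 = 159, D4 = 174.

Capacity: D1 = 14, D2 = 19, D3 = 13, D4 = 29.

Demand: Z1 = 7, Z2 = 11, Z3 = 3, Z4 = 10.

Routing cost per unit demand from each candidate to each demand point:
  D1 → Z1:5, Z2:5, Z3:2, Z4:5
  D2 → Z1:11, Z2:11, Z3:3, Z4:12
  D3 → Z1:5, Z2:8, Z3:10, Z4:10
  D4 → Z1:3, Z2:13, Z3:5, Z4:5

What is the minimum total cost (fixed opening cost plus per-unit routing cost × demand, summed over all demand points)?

Open {D1, D4}; cheapest assignment that respects the capacities:
  D1 (cap 14, load 14): Z2, Z3 — cost 11×5 + 3×2 = 61
  D4 (cap 29, load 17): Z1, Z4 — cost 7×3 + 10×5 = 71
  Shipping 132, fixed 289 → total 421.
  Any other capacity-feasible assignment to {D1, D4} ships for at least 132.
Compare {D3, D4}: its best feasible assignment gives total 507.
Compare {D1, D2}: its best feasible assignment gives total 550.
Every other set of open sites that can feasibly serve all demand totals ≥ 507 even under its best assignment. Minimum: 421.

421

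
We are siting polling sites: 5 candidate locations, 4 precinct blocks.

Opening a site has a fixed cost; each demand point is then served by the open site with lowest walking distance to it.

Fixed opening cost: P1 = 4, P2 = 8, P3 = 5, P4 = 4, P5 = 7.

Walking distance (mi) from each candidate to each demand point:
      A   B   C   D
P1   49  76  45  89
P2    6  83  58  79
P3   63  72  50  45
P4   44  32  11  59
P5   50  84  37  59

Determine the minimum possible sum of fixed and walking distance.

Open {P2, P3, P4}: assign each demand point to its cheapest open site.
  A→P2 6, B→P4 32, C→P4 11, D→P3 45
  walking distance 94, fixed 17 → total 111.
Compare {P1, P2, P3, P4}: walking distance 94 + fixed 21 = 115.
Compare {P2, P3, P4, P5}: walking distance 94 + fixed 24 = 118.
Compare {P2, P4}: walking distance 108 + fixed 12 = 120.
All other subsets cost ≥ 115. Minimum total cost: 111.

111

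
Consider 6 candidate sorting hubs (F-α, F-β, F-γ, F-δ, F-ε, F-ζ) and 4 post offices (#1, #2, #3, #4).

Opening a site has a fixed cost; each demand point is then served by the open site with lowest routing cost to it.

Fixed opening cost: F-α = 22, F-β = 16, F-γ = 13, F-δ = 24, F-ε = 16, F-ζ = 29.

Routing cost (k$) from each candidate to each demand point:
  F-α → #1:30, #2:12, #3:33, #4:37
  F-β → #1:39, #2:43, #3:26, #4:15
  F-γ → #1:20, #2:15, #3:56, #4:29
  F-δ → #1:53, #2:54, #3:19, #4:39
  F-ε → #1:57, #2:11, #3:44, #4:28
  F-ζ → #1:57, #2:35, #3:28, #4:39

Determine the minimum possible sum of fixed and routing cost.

105

Open {F-β, F-γ}: assign each demand point to its cheapest open site.
  #1→F-γ 20, #2→F-γ 15, #3→F-β 26, #4→F-β 15
  routing cost 76, fixed 29 → total 105.
Compare {F-β, F-γ, F-ε}: routing cost 72 + fixed 45 = 117.
Compare {F-γ, F-δ}: routing cost 83 + fixed 37 = 120.
Compare {F-α, F-β}: routing cost 83 + fixed 38 = 121.
All other subsets cost ≥ 117. Minimum total cost: 105.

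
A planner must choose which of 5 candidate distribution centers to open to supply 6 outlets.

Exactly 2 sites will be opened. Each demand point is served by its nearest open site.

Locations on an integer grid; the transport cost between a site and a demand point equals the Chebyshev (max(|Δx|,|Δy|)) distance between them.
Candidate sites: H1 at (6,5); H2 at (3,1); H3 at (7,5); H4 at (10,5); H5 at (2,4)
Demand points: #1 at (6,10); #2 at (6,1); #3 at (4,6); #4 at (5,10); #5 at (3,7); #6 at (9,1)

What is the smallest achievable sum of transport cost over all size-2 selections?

22

Open {H1, H2}.
  #1→H1 5, #2→H2 3, #3→H1 2, #4→H1 5, #5→H1 3, #6→H1 4  ⇒ total 22.
Compare {H1, H3}: total 23.
Compare {H1, H4}: total 23.
No size-2 selection does better; minimum is 22.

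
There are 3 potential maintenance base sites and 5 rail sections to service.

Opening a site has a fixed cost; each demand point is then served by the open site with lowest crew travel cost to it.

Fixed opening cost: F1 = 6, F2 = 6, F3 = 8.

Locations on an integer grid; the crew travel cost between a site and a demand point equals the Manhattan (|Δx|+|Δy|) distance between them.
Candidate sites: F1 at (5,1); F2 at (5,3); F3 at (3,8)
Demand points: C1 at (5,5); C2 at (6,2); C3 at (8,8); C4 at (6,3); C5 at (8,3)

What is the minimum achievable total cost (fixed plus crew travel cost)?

22

Open {F2}: assign each demand point to its cheapest open site.
  C1→F2 2, C2→F2 2, C3→F2 8, C4→F2 1, C5→F2 3
  crew travel cost 16, fixed 6 → total 22.
Compare {F2, F3}: crew travel cost 13 + fixed 14 = 27.
Compare {F1, F2}: crew travel cost 16 + fixed 12 = 28.
Compare {F1}: crew travel cost 24 + fixed 6 = 30.
All other subsets cost ≥ 27. Minimum total cost: 22.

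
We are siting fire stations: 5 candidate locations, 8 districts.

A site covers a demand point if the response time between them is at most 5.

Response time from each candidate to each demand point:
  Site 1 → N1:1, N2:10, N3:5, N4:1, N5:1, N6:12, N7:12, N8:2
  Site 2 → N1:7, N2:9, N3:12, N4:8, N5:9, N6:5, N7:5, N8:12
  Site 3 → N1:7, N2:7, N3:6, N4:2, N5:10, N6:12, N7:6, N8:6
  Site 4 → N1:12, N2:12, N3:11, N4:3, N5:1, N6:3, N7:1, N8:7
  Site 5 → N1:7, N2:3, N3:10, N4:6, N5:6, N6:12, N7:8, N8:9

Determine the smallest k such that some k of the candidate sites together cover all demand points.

Coverage sets (demand points within 5 of each site):
  Site 1: {N1, N3, N4, N5, N8}
  Site 2: {N6, N7}
  Site 3: {N4}
  Site 4: {N4, N5, N6, N7}
  Site 5: {N2}
No 2 sites suffice: every size-2 union leaves at least one demand point uncovered.
But {Site 1, Site 2, Site 5} covers everything, so the minimum is 3.

3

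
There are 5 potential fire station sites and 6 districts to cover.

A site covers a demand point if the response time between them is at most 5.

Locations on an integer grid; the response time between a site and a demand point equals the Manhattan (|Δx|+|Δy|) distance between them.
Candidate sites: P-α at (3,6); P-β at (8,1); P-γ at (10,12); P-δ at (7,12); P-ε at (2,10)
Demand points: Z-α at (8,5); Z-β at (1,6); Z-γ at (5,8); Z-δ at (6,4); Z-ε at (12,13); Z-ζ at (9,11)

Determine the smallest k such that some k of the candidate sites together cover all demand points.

Coverage sets (demand points within 5 of each site):
  P-α: {Z-β, Z-γ, Z-δ}
  P-β: {Z-α, Z-δ}
  P-γ: {Z-ε, Z-ζ}
  P-δ: {Z-ζ}
  P-ε: {Z-β, Z-γ}
No 2 sites suffice: every size-2 union leaves at least one demand point uncovered.
But {P-α, P-β, P-γ} covers everything, so the minimum is 3.

3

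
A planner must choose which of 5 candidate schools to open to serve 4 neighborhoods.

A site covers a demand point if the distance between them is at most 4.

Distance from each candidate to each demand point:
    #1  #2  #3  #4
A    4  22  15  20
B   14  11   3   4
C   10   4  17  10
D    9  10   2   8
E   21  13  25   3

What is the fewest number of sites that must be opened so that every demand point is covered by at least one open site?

Coverage sets (demand points within 4 of each site):
  A: {#1}
  B: {#3, #4}
  C: {#2}
  D: {#3}
  E: {#4}
No 2 sites suffice: every size-2 union leaves at least one demand point uncovered.
But {A, B, C} covers everything, so the minimum is 3.

3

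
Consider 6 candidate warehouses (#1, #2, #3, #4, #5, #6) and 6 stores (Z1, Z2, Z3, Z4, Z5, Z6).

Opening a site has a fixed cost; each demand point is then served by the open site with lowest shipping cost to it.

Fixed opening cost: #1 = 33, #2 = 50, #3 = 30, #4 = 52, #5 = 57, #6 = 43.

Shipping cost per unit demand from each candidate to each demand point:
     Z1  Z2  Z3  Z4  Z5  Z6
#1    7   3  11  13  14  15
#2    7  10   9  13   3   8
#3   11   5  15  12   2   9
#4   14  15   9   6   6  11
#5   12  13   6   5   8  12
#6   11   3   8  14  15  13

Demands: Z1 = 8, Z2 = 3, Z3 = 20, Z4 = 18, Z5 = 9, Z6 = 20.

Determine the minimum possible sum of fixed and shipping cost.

590

Open {#2, #5}: assign each demand point to its cheapest open site.
  Z1→#2 8×7=56, Z2→#2 3×10=30, Z3→#5 20×6=120, Z4→#5 18×5=90, Z5→#2 9×3=27, Z6→#2 20×8=160
  shipping cost 483, fixed 107 → total 590.
Compare {#1, #3, #5}: shipping cost 473 + fixed 120 = 593.
Compare {#2, #3, #5}: shipping cost 459 + fixed 137 = 596.
Compare {#3, #5}: shipping cost 511 + fixed 87 = 598.
All other subsets cost ≥ 593. Minimum total cost: 590.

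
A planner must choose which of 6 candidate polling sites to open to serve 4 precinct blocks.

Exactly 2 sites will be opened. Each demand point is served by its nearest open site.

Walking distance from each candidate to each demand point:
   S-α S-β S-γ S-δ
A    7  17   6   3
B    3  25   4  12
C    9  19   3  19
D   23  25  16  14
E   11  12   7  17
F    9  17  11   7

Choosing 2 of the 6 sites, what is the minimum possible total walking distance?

27

Open {A, B}.
  S-α→B 3, S-β→A 17, S-γ→B 4, S-δ→A 3  ⇒ total 27.
Compare {A, E}: total 28.
Compare {A, C}: total 30.
No size-2 selection does better; minimum is 27.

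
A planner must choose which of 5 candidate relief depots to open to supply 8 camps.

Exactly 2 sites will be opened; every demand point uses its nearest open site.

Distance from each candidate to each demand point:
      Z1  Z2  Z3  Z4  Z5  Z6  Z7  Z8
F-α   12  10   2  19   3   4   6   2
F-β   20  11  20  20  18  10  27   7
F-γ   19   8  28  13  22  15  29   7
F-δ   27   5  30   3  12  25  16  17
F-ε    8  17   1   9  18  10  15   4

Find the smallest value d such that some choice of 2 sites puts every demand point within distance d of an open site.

Open {F-α, F-ε}.
  Farthest demand point is Z2 at distance 10 (to F-α); all others are ≤ 10.
With {F-α, F-δ} the worst case is 12.
With {F-α, F-γ} the worst case is 13.
No size-2 selection achieves below 10.

10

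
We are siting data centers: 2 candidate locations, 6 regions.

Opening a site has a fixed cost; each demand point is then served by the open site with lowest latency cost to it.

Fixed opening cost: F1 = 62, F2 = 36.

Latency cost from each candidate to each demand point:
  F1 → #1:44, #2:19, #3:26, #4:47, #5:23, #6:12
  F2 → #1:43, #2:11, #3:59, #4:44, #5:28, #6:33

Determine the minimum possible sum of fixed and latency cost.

233

Open {F1}: assign each demand point to its cheapest open site.
  #1→F1 44, #2→F1 19, #3→F1 26, #4→F1 47, #5→F1 23, #6→F1 12
  latency cost 171, fixed 62 → total 233.
Compare {F2}: latency cost 218 + fixed 36 = 254.
Compare {F1, F2}: latency cost 159 + fixed 98 = 257.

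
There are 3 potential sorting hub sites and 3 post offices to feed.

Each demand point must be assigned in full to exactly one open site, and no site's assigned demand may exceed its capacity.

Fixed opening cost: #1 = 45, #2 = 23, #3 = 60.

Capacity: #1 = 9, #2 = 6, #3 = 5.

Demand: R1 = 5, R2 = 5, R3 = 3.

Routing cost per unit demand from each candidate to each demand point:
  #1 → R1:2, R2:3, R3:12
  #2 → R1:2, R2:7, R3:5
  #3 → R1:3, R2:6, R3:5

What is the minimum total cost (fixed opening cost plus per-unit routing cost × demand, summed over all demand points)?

Open {#1, #2}; cheapest assignment that respects the capacities:
  #1 (cap 9, load 8): R2, R3 — cost 5×3 + 3×12 = 51
  #2 (cap 6, load 5): R1 — cost 5×2 = 10
  Shipping 61, fixed 68 → total 129.
  Any other capacity-feasible assignment to {#1, #2} ships for at least 61.
Compare {#1, #2, #3}: its best feasible assignment gives total 168.
Compare {#1, #3}: its best feasible assignment gives total 171.
Every other set of open sites that can feasibly serve all demand totals ≥ 168 even under its best assignment. Minimum: 129.

129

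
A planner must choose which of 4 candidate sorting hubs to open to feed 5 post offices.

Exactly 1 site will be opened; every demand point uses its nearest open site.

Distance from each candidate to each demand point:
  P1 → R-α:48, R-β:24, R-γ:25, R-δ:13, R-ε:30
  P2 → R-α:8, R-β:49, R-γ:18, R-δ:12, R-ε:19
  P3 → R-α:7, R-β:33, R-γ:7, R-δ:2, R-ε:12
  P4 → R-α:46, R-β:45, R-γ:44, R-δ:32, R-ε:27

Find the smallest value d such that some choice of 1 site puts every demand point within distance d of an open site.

Open {P3}.
  Farthest demand point is R-β at distance 33 (to P3); all others are ≤ 33.
With {P4} the worst case is 46.
With {P1} the worst case is 48.
No size-1 selection achieves below 33.

33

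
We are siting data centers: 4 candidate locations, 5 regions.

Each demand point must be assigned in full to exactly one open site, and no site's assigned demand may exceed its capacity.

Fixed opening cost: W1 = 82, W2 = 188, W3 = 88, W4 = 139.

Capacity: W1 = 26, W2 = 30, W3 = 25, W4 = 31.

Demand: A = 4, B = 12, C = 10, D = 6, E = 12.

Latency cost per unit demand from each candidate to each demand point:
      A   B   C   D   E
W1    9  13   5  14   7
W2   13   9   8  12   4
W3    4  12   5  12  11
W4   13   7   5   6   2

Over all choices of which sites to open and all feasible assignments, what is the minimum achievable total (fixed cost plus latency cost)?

Open {W3, W4}; cheapest assignment that respects the capacities:
  W3 (cap 25, load 14): A, C — cost 4×4 + 10×5 = 66
  W4 (cap 31, load 30): B, D, E — cost 12×7 + 6×6 + 12×2 = 144
  Shipping 210, fixed 227 → total 437.
  Any other capacity-feasible assignment to {W3, W4} ships for at least 210.
Compare {W1, W4}: its best feasible assignment gives total 451.
Compare {W1, W3, W4}: its best feasible assignment gives total 519.
Every other set of open sites that can feasibly serve all demand totals ≥ 451 even under its best assignment. Minimum: 437.

437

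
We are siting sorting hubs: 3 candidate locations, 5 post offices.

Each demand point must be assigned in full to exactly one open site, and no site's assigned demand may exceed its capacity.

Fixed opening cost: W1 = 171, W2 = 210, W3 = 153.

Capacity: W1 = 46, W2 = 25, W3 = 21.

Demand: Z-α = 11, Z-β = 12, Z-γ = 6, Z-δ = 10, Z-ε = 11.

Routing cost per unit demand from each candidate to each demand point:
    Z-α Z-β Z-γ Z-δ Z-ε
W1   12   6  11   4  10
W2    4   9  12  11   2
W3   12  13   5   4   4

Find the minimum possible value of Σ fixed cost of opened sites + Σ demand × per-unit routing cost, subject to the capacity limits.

625

Open {W1, W2}; cheapest assignment that respects the capacities:
  W1 (cap 46, load 28): Z-β, Z-γ, Z-δ — cost 12×6 + 6×11 + 10×4 = 178
  W2 (cap 25, load 22): Z-α, Z-ε — cost 11×4 + 11×2 = 66
  Shipping 244, fixed 381 → total 625.
  Any other capacity-feasible assignment to {W1, W2} ships for at least 244.
Compare {W1, W3}: its best feasible assignment gives total 642.
Compare {W1, W2, W3}: its best feasible assignment gives total 742.
Every other set of open sites that can feasibly serve all demand totals ≥ 642 even under its best assignment. Minimum: 625.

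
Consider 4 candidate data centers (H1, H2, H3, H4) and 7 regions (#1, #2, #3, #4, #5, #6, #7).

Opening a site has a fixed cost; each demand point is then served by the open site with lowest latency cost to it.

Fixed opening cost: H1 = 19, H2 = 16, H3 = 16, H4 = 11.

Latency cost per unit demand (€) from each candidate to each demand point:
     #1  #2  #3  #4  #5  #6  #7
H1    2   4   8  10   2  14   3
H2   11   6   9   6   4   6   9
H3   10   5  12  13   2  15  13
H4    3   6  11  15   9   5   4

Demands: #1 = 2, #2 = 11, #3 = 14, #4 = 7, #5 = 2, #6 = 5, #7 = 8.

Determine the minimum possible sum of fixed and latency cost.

295

Open {H1, H2}: assign each demand point to its cheapest open site.
  #1→H1 2×2=4, #2→H1 11×4=44, #3→H1 14×8=112, #4→H2 7×6=42, #5→H1 2×2=4, #6→H2 5×6=30, #7→H1 8×3=24
  latency cost 260, fixed 35 → total 295.
Compare {H1, H2, H4}: latency cost 255 + fixed 46 = 301.
Compare {H1, H2, H3}: latency cost 260 + fixed 51 = 311.
Compare {H1, H4}: latency cost 283 + fixed 30 = 313.
All other subsets cost ≥ 301. Minimum total cost: 295.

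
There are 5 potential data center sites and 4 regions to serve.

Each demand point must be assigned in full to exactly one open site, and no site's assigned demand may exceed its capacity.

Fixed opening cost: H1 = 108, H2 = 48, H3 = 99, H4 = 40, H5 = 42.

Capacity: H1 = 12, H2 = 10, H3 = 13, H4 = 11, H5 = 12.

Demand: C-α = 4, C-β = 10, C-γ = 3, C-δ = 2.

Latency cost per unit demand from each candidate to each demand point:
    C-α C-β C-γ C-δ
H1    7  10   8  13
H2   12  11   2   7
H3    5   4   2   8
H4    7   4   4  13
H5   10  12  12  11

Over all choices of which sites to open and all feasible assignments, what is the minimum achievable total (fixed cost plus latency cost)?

196

Open {H2, H4}; cheapest assignment that respects the capacities:
  H2 (cap 10, load 9): C-α, C-γ, C-δ — cost 4×12 + 3×2 + 2×7 = 68
  H4 (cap 11, load 10): C-β — cost 10×4 = 40
  Shipping 108, fixed 88 → total 196.
  Any other capacity-feasible assignment to {H2, H4} ships for at least 108.
Compare {H4, H5}: its best feasible assignment gives total 220.
Compare {H3, H4}: its best feasible assignment gives total 221.
Every other set of open sites that can feasibly serve all demand totals ≥ 220 even under its best assignment. Minimum: 196.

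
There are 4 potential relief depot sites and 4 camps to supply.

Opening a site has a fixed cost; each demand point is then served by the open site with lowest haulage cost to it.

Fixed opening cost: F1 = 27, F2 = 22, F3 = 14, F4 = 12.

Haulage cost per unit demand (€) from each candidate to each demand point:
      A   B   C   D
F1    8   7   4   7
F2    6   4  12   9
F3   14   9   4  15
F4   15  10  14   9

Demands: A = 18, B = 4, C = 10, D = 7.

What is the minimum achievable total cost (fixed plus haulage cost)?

262

Open {F1, F2}: assign each demand point to its cheapest open site.
  A→F2 18×6=108, B→F2 4×4=16, C→F1 10×4=40, D→F1 7×7=49
  haulage cost 213, fixed 49 → total 262.
Compare {F2, F3}: haulage cost 227 + fixed 36 = 263.
Compare {F1, F2, F4}: haulage cost 213 + fixed 61 = 274.
Compare {F2, F3, F4}: haulage cost 227 + fixed 48 = 275.
All other subsets cost ≥ 263. Minimum total cost: 262.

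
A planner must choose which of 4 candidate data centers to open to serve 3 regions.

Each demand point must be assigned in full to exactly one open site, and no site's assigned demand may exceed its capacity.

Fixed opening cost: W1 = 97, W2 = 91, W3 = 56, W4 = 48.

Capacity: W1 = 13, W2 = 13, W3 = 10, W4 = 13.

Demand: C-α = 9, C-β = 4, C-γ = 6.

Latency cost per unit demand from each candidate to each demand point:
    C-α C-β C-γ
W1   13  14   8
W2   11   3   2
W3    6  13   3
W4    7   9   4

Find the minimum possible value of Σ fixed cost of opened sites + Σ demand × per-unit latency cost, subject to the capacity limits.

218

Open {W3, W4}; cheapest assignment that respects the capacities:
  W3 (cap 10, load 9): C-α — cost 9×6 = 54
  W4 (cap 13, load 10): C-β, C-γ — cost 4×9 + 6×4 = 60
  Shipping 114, fixed 104 → total 218.
  Any other capacity-feasible assignment to {W3, W4} ships for at least 114.
Compare {W2, W3}: its best feasible assignment gives total 225.
Compare {W2, W4}: its best feasible assignment gives total 226.
Every other set of open sites that can feasibly serve all demand totals ≥ 225 even under its best assignment. Minimum: 218.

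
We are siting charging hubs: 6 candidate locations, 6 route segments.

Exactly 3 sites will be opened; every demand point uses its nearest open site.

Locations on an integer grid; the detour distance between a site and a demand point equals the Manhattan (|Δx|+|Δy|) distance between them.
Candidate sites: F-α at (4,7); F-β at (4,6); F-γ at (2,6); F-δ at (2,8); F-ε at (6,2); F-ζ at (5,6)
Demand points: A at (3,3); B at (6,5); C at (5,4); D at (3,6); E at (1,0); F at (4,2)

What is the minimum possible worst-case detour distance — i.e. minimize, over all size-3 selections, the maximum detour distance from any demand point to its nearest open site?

Open {F-α, F-β, F-γ}.
  Farthest demand point is E at detour distance 7 (to F-γ); all others are ≤ 7.
With {F-α, F-β, F-ε} the worst case is 7.
With {F-α, F-γ, F-δ} the worst case is 7.
No size-3 selection achieves below 7.

7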